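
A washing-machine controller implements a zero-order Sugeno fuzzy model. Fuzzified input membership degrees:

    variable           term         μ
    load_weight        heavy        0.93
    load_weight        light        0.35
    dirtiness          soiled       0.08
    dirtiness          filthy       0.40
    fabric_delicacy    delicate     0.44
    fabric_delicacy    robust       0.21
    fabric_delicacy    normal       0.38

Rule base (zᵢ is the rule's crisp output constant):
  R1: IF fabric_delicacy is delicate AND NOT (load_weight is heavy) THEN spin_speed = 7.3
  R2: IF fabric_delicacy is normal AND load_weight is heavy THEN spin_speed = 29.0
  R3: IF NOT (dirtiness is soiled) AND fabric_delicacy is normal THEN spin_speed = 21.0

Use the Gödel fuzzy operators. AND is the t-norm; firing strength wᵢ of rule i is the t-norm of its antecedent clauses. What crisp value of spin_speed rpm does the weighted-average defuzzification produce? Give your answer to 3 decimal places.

R1 (z=7.3): delicate=0.44, ¬heavy=1−0.93=0.07; AND[min(a, b)] → w = 0.07
R2 (z=29.0): normal=0.38, heavy=0.93; AND[min(a, b)] → w = 0.38
R3 (z=21.0): ¬soiled=1−0.08=0.92, normal=0.38; AND[min(a, b)] → w = 0.38
Weighted average = (0.07·7.3 + 0.38·29.0 + 0.38·21.0) / (0.07 + 0.38 + 0.38)
  = 19.5110 / 0.8300 = 23.507

23.507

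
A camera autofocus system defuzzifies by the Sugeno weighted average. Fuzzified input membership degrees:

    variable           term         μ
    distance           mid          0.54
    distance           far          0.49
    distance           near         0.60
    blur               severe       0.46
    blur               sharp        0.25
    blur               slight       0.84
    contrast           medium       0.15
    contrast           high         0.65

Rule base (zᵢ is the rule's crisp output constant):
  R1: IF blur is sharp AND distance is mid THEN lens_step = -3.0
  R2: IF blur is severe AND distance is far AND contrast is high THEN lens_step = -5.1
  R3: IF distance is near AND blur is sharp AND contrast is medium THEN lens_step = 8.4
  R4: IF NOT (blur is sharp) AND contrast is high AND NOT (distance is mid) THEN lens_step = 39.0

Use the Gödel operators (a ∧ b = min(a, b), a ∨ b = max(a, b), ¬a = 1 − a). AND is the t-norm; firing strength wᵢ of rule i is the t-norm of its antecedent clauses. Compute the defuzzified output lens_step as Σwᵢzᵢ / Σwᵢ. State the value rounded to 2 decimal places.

12.20

R1 (z=-3.0): sharp=0.25, mid=0.54; AND[min(a, b)] → w = 0.25
R2 (z=-5.1): severe=0.46, far=0.49, high=0.65; AND[min(a, b)] → w = 0.46
R3 (z=8.4): near=0.60, sharp=0.25, medium=0.15; AND[min(a, b)] → w = 0.15
R4 (z=39.0): ¬sharp=1−0.25=0.75, high=0.65, ¬mid=1−0.54=0.46; AND[min(a, b)] → w = 0.46
Weighted average = (0.25·-3.0 + 0.46·-5.1 + 0.15·8.4 + 0.46·39.0) / (0.25 + 0.46 + 0.15 + 0.46)
  = 16.1040 / 1.3200 = 12.20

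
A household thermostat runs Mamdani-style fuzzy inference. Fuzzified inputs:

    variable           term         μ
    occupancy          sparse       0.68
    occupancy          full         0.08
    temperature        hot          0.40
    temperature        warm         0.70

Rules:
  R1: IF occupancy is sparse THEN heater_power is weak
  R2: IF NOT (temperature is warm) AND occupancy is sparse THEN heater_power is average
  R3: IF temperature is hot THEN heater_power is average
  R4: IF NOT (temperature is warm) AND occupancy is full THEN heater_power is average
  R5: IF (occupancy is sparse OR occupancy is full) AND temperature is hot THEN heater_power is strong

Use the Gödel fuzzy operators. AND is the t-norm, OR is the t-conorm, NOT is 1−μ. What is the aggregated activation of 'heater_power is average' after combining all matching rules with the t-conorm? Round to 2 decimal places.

R1: sparse=0.68 → w = 0.68
R2: ¬warm=1−0.70=0.30, sparse=0.68; AND[min(a, b)] → w = 0.30
R3: hot=0.40 → w = 0.40
R4: ¬warm=1−0.70=0.30, full=0.08; AND[min(a, b)] → w = 0.08
R5: (sparse=0.68 OR full=0.08) = 0.68; AND[min(a, b)] with hot=0.40 → w = 0.40
Rules with consequent 'average': {R2, R3, R4} → strengths 0.30, 0.40, 0.08
Aggregate via t-conorm [max(a, b)]: 0.40

0.40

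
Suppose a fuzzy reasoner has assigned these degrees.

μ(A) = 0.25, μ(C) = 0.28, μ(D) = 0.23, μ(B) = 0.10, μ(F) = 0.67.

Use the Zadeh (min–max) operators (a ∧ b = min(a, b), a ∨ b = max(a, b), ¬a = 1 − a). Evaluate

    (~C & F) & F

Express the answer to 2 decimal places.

0.67

~C = 1 − 0.28 = 0.72
~C & F = min(a, b) on (0.72, 0.67) = 0.67
(~C & F) & F = min(a, b) on (0.67, 0.67) = 0.67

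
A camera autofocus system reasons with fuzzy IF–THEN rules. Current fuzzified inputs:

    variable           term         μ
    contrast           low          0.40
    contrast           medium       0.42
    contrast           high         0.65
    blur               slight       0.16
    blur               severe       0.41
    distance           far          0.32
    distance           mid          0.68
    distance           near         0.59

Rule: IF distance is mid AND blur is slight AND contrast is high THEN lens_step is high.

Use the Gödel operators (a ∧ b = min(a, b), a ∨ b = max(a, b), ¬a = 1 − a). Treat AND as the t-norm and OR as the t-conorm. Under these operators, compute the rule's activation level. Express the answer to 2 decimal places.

0.16

firing strength: mid=0.68, slight=0.16, high=0.65; AND[min(a, b)] → w = 0.16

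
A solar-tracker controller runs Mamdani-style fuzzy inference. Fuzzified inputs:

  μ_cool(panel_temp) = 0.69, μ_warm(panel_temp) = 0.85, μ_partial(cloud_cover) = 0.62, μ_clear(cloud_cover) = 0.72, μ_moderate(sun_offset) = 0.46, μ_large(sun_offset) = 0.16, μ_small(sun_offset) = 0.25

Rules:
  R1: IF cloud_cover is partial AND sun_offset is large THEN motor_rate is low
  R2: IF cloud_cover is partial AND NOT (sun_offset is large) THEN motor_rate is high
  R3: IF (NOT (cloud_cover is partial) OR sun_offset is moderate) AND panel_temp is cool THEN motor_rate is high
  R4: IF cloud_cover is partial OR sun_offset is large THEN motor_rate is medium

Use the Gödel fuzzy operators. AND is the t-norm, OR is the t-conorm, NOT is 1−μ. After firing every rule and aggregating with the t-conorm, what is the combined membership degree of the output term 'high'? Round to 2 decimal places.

0.62

R1: partial=0.62, large=0.16; AND[min(a, b)] → w = 0.16
R2: partial=0.62, ¬large=1−0.16=0.84; AND[min(a, b)] → w = 0.62
R3: (¬partial=1−0.62=0.38 OR moderate=0.46) = 0.46; AND[min(a, b)] with cool=0.69 → w = 0.46
R4: partial=0.62, large=0.16; OR[max(a, b)] → w = 0.62
Rules with consequent 'high': {R2, R3} → strengths 0.62, 0.46
Aggregate via t-conorm [max(a, b)]: 0.62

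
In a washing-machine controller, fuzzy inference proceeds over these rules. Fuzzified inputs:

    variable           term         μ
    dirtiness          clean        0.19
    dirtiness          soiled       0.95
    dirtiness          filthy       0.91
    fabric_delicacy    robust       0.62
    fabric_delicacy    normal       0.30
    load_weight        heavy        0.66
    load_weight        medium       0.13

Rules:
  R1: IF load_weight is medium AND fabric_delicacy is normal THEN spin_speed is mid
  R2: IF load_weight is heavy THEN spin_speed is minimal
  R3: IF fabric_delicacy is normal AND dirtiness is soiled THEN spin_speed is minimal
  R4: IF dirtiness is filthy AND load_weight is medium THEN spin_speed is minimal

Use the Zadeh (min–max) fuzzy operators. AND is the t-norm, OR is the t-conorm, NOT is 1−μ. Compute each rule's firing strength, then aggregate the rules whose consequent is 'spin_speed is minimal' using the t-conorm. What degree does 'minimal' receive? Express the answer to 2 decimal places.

R1: medium=0.13, normal=0.30; AND[min(a, b)] → w = 0.13
R2: heavy=0.66 → w = 0.66
R3: normal=0.30, soiled=0.95; AND[min(a, b)] → w = 0.30
R4: filthy=0.91, medium=0.13; AND[min(a, b)] → w = 0.13
Rules with consequent 'minimal': {R2, R3, R4} → strengths 0.66, 0.30, 0.13
Aggregate via t-conorm [max(a, b)]: 0.66

0.66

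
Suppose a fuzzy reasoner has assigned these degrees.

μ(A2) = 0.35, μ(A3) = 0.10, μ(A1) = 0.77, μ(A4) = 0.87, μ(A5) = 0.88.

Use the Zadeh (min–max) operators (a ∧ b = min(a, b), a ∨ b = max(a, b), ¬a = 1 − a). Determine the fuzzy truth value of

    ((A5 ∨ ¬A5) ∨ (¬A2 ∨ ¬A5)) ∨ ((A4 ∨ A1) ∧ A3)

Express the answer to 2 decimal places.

¬A5 = 1 − 0.88 = 0.12
A5 ∨ ¬A5 = max(a, b) on (0.88, 0.12) = 0.88
¬A2 = 1 − 0.35 = 0.65
¬A5 = 1 − 0.88 = 0.12
¬A2 ∨ ¬A5 = max(a, b) on (0.65, 0.12) = 0.65
(A5 ∨ ¬A5) ∨ (¬A2 ∨ ¬A5) = max(a, b) on (0.88, 0.65) = 0.88
A4 ∨ A1 = max(a, b) on (0.87, 0.77) = 0.87
(A4 ∨ A1) ∧ A3 = min(a, b) on (0.87, 0.10) = 0.10
((A5 ∨ ¬A5) ∨ (¬A2 ∨ ¬A5)) ∨ ((A4 ∨ A1) ∧ A3) = max(a, b) on (0.88, 0.10) = 0.88

0.88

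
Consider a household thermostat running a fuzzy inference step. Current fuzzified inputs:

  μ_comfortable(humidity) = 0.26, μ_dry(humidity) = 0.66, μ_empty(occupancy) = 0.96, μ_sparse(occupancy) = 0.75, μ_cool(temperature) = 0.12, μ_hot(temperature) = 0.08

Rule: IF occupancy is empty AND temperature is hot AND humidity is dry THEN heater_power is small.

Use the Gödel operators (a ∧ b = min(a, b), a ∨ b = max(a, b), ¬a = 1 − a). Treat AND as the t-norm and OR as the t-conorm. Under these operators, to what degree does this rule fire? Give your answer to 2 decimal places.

firing strength: empty=0.96, hot=0.08, dry=0.66; AND[min(a, b)] → w = 0.08

0.08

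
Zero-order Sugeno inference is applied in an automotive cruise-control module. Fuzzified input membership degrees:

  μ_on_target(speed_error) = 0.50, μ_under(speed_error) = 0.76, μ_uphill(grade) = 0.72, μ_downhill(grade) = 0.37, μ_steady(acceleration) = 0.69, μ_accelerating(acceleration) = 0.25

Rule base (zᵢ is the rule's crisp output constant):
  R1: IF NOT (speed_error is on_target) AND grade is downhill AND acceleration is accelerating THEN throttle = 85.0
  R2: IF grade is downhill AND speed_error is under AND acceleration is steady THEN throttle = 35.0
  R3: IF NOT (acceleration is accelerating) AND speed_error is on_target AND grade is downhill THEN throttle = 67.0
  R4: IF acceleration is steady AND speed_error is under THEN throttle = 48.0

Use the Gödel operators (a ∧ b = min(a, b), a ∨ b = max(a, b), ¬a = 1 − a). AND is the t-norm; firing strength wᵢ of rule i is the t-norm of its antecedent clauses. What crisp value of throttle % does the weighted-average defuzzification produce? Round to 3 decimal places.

R1 (z=85.0): ¬on_target=1−0.50=0.50, downhill=0.37, accelerating=0.25; AND[min(a, b)] → w = 0.25
R2 (z=35.0): downhill=0.37, under=0.76, steady=0.69; AND[min(a, b)] → w = 0.37
R3 (z=67.0): ¬accelerating=1−0.25=0.75, on_target=0.50, downhill=0.37; AND[min(a, b)] → w = 0.37
R4 (z=48.0): steady=0.69, under=0.76; AND[min(a, b)] → w = 0.69
Weighted average = (0.25·85.0 + 0.37·35.0 + 0.37·67.0 + 0.69·48.0) / (0.25 + 0.37 + 0.37 + 0.69)
  = 92.1100 / 1.6800 = 54.827

54.827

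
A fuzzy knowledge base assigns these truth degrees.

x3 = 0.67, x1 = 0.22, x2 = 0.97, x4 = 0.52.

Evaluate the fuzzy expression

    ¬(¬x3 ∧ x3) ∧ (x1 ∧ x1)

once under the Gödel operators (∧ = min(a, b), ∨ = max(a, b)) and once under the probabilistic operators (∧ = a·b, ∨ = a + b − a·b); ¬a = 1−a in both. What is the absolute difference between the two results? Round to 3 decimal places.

Under Gödel:
  ¬x3 = 1 − 0.67 = 0.33
  ¬x3 ∧ x3 = min(a, b) on (0.33, 0.67) = 0.33
  ¬(¬x3 ∧ x3) = 1 − 0.33 = 0.67
  x1 ∧ x1 = min(a, b) on (0.22, 0.22) = 0.22
  ¬(¬x3 ∧ x3) ∧ (x1 ∧ x1) = min(a, b) on (0.67, 0.22) = 0.22
  → value = 0.2200
Under probabilistic:
  ¬x3 = 1 − 0.6700 = 0.3300
  ¬x3 ∧ x3 = a·b on (0.3300, 0.6700) = 0.2211
  ¬(¬x3 ∧ x3) = 1 − 0.2211 = 0.7789
  x1 ∧ x1 = a·b on (0.2200, 0.2200) = 0.0484
  ¬(¬x3 ∧ x3) ∧ (x1 ∧ x1) = a·b on (0.7789, 0.0484) = 0.0377
  → value = 0.0377
|0.2200 − 0.0377| = 0.182

0.182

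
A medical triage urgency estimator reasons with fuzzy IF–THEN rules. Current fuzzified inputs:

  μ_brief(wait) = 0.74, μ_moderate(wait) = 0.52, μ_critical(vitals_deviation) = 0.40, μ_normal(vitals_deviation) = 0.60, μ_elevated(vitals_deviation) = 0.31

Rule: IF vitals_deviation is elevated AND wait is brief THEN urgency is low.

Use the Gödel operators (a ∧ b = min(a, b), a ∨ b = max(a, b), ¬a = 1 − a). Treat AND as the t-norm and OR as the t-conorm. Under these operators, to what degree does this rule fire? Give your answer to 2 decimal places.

0.31

firing strength: elevated=0.31, brief=0.74; AND[min(a, b)] → w = 0.31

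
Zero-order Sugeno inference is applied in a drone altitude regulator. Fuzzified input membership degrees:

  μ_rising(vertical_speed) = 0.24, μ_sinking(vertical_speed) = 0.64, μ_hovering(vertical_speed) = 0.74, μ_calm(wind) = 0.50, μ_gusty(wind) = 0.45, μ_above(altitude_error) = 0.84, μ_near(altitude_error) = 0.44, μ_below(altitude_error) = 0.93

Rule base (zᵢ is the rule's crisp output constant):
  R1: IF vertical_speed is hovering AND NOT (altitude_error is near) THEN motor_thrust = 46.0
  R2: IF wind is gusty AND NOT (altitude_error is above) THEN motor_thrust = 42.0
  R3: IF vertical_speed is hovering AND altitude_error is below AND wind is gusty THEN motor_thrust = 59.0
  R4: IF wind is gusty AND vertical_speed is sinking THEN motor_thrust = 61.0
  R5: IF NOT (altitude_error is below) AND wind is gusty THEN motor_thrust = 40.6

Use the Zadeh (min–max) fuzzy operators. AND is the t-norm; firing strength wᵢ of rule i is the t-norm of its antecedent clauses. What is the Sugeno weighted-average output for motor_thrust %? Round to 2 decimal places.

52.85

R1 (z=46.0): hovering=0.74, ¬near=1−0.44=0.56; AND[min(a, b)] → w = 0.56
R2 (z=42.0): gusty=0.45, ¬above=1−0.84=0.16; AND[min(a, b)] → w = 0.16
R3 (z=59.0): hovering=0.74, below=0.93, gusty=0.45; AND[min(a, b)] → w = 0.45
R4 (z=61.0): gusty=0.45, sinking=0.64; AND[min(a, b)] → w = 0.45
R5 (z=40.6): ¬below=1−0.93=0.07, gusty=0.45; AND[min(a, b)] → w = 0.07
Weighted average = (0.56·46.0 + 0.16·42.0 + 0.45·59.0 + 0.45·61.0 + 0.07·40.6) / (0.56 + 0.16 + 0.45 + 0.45 + 0.07)
  = 89.3220 / 1.6900 = 52.85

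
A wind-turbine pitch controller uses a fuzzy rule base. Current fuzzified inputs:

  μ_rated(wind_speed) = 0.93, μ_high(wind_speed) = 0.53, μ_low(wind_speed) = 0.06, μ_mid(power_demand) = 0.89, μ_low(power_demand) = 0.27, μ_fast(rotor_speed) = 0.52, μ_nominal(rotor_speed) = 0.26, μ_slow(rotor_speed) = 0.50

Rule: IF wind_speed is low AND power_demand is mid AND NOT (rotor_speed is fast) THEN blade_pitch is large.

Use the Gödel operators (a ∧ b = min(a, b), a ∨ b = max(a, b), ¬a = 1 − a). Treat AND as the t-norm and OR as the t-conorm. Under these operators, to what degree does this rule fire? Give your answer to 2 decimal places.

firing strength: low=0.06, mid=0.89, ¬fast=1−0.52=0.48; AND[min(a, b)] → w = 0.06

0.06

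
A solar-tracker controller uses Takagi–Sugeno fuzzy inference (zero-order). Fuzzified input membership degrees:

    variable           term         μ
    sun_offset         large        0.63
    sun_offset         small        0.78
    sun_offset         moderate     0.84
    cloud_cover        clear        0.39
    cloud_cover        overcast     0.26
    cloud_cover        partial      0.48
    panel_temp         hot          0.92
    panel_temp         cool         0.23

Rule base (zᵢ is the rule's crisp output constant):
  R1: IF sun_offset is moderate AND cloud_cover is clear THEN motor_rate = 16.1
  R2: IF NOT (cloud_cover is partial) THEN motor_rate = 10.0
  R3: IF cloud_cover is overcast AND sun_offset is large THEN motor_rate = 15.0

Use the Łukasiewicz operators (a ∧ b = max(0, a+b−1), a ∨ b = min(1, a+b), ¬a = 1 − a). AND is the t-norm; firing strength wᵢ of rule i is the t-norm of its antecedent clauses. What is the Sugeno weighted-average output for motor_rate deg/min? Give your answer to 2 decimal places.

R1 (z=16.1): moderate=0.84, clear=0.39; AND[max(0, a+b−1)] → w = 0.23
R2 (z=10.0): ¬partial=1−0.48=0.52 → w = 0.52
R3 (z=15.0): overcast=0.26, large=0.63; AND[max(0, a+b−1)] → w = 0.00
Weighted average = (0.23·16.1 + 0.52·10.0 + 0.00·15.0) / (0.23 + 0.52 + 0.00)
  = 8.9030 / 0.7500 = 11.87

11.87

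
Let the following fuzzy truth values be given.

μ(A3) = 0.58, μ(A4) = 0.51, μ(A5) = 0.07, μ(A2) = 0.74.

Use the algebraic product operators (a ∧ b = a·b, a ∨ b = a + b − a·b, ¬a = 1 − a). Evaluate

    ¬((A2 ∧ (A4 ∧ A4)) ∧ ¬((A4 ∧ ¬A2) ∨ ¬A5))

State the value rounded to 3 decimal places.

0.988

A4 ∧ A4 = a·b on (0.5100, 0.5100) = 0.2601
A2 ∧ (A4 ∧ A4) = a·b on (0.7400, 0.2601) = 0.1925
¬A2 = 1 − 0.7400 = 0.2600
A4 ∧ ¬A2 = a·b on (0.5100, 0.2600) = 0.1326
¬A5 = 1 − 0.0700 = 0.9300
(A4 ∧ ¬A2) ∨ ¬A5 = a + b − a·b on (0.1326, 0.9300) = 0.9393
¬((A4 ∧ ¬A2) ∨ ¬A5) = 1 − 0.9393 = 0.0607
(A2 ∧ (A4 ∧ A4)) ∧ ¬((A4 ∧ ¬A2) ∨ ¬A5) = a·b on (0.1925, 0.0607) = 0.0117
¬((A2 ∧ (A4 ∧ A4)) ∧ ¬((A4 ∧ ¬A2) ∨ ¬A5)) = 1 − 0.0117 = 0.9883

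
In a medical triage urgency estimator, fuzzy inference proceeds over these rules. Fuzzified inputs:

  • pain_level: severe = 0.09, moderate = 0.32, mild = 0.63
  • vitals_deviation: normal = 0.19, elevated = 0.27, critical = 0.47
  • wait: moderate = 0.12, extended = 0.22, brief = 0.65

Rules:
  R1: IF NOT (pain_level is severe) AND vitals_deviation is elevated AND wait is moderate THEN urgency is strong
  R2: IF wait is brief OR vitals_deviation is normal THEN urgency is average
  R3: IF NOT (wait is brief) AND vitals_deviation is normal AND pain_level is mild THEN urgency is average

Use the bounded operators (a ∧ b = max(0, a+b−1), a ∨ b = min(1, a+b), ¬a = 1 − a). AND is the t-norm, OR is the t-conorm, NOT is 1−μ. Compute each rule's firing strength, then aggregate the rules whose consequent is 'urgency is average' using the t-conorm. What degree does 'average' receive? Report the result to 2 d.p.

R1: ¬severe=1−0.09=0.91, elevated=0.27, moderate=0.12; AND[max(0, a+b−1)] → w = 0.00
R2: brief=0.65, normal=0.19; OR[min(1, a+b)] → w = 0.84
R3: ¬brief=1−0.65=0.35, normal=0.19, mild=0.63; AND[max(0, a+b−1)] → w = 0.00
Rules with consequent 'average': {R2, R3} → strengths 0.84, 0.00
Aggregate via t-conorm [min(1, a+b)]: 0.84

0.84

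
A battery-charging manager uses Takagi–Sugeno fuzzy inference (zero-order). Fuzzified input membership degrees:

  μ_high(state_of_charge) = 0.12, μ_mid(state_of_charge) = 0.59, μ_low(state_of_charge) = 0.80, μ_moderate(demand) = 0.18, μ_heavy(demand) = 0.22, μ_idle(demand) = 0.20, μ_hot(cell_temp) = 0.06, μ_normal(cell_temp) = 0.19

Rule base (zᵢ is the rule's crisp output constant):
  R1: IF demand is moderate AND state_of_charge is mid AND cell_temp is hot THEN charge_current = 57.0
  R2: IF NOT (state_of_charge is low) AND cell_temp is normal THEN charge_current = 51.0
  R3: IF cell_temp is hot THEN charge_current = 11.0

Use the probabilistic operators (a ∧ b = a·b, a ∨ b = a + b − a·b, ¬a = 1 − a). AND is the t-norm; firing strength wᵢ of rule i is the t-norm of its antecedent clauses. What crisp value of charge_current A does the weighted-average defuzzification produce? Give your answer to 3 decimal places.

R1 (z=57.0): moderate=0.18, mid=0.59, hot=0.06; AND[a·b] → w = 0.0064
R2 (z=51.0): ¬low=1−0.80=0.20, normal=0.19; AND[a·b] → w = 0.0380
R3 (z=11.0): hot=0.06 → w = 0.0600
Weighted average = (0.0064·57.0 + 0.0380·51.0 + 0.0600·11.0) / (0.0064 + 0.0380 + 0.0600)
  = 2.9612 / 0.1044 = 28.372

28.372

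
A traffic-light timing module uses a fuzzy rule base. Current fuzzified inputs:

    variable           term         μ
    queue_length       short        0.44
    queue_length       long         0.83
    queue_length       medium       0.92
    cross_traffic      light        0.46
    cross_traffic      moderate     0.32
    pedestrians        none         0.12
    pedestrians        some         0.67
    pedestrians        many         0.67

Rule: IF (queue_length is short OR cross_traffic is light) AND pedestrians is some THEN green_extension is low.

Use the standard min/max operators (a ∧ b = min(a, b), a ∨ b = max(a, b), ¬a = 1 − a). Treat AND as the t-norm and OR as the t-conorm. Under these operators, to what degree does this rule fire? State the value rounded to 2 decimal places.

0.46

firing strength: (short=0.44 OR light=0.46) = 0.46; AND[min(a, b)] with some=0.67 → w = 0.46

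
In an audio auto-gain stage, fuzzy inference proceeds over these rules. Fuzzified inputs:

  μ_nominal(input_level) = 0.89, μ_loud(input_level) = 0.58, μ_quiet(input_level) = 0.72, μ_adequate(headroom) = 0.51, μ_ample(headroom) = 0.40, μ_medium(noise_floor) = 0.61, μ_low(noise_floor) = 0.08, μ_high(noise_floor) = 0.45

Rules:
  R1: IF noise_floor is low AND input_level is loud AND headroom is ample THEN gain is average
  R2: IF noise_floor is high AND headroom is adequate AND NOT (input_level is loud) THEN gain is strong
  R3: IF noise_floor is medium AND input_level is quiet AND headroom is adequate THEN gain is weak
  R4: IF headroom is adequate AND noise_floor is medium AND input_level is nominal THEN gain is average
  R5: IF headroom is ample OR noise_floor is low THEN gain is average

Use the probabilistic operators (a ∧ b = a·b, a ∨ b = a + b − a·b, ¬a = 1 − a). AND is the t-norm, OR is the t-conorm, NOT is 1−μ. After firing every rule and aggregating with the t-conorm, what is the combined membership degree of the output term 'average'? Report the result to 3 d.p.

R1: low=0.08, loud=0.58, ample=0.40; AND[a·b] → w = 0.0186
R2: high=0.45, adequate=0.51, ¬loud=1−0.58=0.42; AND[a·b] → w = 0.0964
R3: medium=0.61, quiet=0.72, adequate=0.51; AND[a·b] → w = 0.2240
R4: adequate=0.51, medium=0.61, nominal=0.89; AND[a·b] → w = 0.2769
R5: ample=0.40, low=0.08; OR[a + b − a·b] → w = 0.4480
Rules with consequent 'average': {R1, R4, R5} → strengths 0.0186, 0.2769, 0.4480
Aggregate via t-conorm [a + b − a·b]: 0.6082

0.608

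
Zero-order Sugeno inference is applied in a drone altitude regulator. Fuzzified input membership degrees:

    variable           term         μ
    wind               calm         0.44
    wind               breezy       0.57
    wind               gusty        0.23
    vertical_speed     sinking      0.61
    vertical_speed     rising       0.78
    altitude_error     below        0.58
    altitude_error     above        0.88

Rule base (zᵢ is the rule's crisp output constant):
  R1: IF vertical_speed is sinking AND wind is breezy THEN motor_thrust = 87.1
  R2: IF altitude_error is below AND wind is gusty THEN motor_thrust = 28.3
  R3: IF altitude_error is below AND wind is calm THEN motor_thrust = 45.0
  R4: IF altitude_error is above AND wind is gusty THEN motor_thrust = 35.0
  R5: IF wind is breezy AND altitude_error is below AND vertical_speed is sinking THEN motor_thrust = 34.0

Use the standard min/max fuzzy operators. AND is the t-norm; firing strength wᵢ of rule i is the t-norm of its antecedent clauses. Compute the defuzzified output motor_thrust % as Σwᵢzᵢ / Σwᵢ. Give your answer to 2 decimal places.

R1 (z=87.1): sinking=0.61, breezy=0.57; AND[min(a, b)] → w = 0.57
R2 (z=28.3): below=0.58, gusty=0.23; AND[min(a, b)] → w = 0.23
R3 (z=45.0): below=0.58, calm=0.44; AND[min(a, b)] → w = 0.44
R4 (z=35.0): above=0.88, gusty=0.23; AND[min(a, b)] → w = 0.23
R5 (z=34.0): breezy=0.57, below=0.58, sinking=0.61; AND[min(a, b)] → w = 0.57
Weighted average = (0.57·87.1 + 0.23·28.3 + 0.44·45.0 + 0.23·35.0 + 0.57·34.0) / (0.57 + 0.23 + 0.44 + 0.23 + 0.57)
  = 103.3860 / 2.0400 = 50.68

50.68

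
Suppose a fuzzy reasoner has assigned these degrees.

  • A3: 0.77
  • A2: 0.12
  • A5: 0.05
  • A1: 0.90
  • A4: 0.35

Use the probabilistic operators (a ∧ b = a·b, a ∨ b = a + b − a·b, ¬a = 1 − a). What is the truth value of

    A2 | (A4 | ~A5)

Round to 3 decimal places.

~A5 = 1 − 0.0500 = 0.9500
A4 | ~A5 = a + b − a·b on (0.3500, 0.9500) = 0.9675
A2 | (A4 | ~A5) = a + b − a·b on (0.1200, 0.9675) = 0.9714

0.971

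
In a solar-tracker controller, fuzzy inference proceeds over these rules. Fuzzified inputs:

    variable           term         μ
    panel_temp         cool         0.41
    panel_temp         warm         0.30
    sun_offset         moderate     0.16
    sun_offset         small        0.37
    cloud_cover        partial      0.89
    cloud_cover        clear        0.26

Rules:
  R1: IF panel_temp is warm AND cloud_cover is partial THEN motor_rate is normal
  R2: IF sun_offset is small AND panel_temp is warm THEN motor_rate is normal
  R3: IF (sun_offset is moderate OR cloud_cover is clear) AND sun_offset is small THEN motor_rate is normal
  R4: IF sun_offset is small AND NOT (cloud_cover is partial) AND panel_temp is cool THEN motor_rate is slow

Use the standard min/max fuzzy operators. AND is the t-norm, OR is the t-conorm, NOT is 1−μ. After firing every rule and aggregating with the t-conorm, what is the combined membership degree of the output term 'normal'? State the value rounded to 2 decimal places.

R1: warm=0.30, partial=0.89; AND[min(a, b)] → w = 0.30
R2: small=0.37, warm=0.30; AND[min(a, b)] → w = 0.30
R3: (moderate=0.16 OR clear=0.26) = 0.26; AND[min(a, b)] with small=0.37 → w = 0.26
R4: small=0.37, ¬partial=1−0.89=0.11, cool=0.41; AND[min(a, b)] → w = 0.11
Rules with consequent 'normal': {R1, R2, R3} → strengths 0.30, 0.30, 0.26
Aggregate via t-conorm [max(a, b)]: 0.30

0.30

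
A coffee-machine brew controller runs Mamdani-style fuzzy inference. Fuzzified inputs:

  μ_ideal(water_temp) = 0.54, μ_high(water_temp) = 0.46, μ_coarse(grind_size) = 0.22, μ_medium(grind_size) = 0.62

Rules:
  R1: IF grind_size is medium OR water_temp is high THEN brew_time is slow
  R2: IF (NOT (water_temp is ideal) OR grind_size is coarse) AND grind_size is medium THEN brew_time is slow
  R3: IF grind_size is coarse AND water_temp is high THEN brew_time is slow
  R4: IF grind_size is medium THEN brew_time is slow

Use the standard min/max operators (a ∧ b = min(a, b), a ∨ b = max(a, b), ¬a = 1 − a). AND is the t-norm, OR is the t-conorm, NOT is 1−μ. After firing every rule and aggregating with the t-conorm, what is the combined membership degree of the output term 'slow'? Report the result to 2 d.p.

0.62

R1: medium=0.62, high=0.46; OR[max(a, b)] → w = 0.62
R2: (¬ideal=1−0.54=0.46 OR coarse=0.22) = 0.46; AND[min(a, b)] with medium=0.62 → w = 0.46
R3: coarse=0.22, high=0.46; AND[min(a, b)] → w = 0.22
R4: medium=0.62 → w = 0.62
Rules with consequent 'slow': {R1, R2, R3, R4} → strengths 0.62, 0.46, 0.22, 0.62
Aggregate via t-conorm [max(a, b)]: 0.62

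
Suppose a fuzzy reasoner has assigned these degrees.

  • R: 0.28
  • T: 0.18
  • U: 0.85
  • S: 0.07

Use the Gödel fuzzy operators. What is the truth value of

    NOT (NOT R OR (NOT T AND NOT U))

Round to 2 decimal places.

0.28

NOT R = 1 − 0.28 = 0.72
NOT T = 1 − 0.18 = 0.82
NOT U = 1 − 0.85 = 0.15
NOT T AND NOT U = min(a, b) on (0.82, 0.15) = 0.15
NOT R OR (NOT T AND NOT U) = max(a, b) on (0.72, 0.15) = 0.72
NOT (NOT R OR (NOT T AND NOT U)) = 1 − 0.72 = 0.28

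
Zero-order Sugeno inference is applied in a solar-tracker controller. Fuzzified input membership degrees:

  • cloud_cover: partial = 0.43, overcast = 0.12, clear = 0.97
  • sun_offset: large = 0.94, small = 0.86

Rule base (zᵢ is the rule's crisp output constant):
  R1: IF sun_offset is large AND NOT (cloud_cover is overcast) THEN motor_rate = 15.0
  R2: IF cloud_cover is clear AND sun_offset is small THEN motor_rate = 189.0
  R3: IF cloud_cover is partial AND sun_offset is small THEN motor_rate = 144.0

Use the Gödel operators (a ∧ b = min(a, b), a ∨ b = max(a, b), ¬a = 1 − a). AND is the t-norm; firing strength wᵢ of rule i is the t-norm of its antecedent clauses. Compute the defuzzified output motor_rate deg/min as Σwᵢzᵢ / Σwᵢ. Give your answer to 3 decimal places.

109.521

R1 (z=15.0): large=0.94, ¬overcast=1−0.12=0.88; AND[min(a, b)] → w = 0.88
R2 (z=189.0): clear=0.97, small=0.86; AND[min(a, b)] → w = 0.86
R3 (z=144.0): partial=0.43, small=0.86; AND[min(a, b)] → w = 0.43
Weighted average = (0.88·15.0 + 0.86·189.0 + 0.43·144.0) / (0.88 + 0.86 + 0.43)
  = 237.6600 / 2.1700 = 109.521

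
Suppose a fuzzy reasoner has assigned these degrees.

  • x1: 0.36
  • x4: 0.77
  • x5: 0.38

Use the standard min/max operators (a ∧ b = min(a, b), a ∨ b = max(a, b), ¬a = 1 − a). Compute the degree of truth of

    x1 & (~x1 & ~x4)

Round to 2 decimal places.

0.23

~x1 = 1 − 0.36 = 0.64
~x4 = 1 − 0.77 = 0.23
~x1 & ~x4 = min(a, b) on (0.64, 0.23) = 0.23
x1 & (~x1 & ~x4) = min(a, b) on (0.36, 0.23) = 0.23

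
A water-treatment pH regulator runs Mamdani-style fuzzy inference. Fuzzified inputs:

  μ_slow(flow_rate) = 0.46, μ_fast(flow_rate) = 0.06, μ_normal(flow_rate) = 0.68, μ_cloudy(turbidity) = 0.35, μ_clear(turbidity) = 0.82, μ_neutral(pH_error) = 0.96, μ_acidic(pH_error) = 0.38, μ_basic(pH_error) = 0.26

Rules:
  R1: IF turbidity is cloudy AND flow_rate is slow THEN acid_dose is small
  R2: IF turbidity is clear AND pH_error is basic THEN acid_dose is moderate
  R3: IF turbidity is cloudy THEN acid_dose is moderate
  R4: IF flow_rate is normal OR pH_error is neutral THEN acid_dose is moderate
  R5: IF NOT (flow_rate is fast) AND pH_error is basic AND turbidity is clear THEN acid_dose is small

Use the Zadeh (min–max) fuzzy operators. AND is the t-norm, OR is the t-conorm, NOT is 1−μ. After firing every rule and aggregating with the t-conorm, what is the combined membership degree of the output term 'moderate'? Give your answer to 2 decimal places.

R1: cloudy=0.35, slow=0.46; AND[min(a, b)] → w = 0.35
R2: clear=0.82, basic=0.26; AND[min(a, b)] → w = 0.26
R3: cloudy=0.35 → w = 0.35
R4: normal=0.68, neutral=0.96; OR[max(a, b)] → w = 0.96
R5: ¬fast=1−0.06=0.94, basic=0.26, clear=0.82; AND[min(a, b)] → w = 0.26
Rules with consequent 'moderate': {R2, R3, R4} → strengths 0.26, 0.35, 0.96
Aggregate via t-conorm [max(a, b)]: 0.96

0.96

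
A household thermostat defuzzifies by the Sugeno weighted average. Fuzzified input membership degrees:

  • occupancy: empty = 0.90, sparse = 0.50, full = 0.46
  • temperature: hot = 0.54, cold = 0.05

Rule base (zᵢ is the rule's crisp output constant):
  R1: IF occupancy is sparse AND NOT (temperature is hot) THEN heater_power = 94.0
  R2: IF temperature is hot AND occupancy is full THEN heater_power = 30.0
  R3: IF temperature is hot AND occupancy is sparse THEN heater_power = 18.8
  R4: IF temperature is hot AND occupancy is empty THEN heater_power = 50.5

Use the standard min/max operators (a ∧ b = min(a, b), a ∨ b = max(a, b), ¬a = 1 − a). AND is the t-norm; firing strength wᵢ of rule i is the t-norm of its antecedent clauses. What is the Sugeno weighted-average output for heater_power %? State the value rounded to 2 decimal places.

R1 (z=94.0): sparse=0.50, ¬hot=1−0.54=0.46; AND[min(a, b)] → w = 0.46
R2 (z=30.0): hot=0.54, full=0.46; AND[min(a, b)] → w = 0.46
R3 (z=18.8): hot=0.54, sparse=0.50; AND[min(a, b)] → w = 0.50
R4 (z=50.5): hot=0.54, empty=0.90; AND[min(a, b)] → w = 0.54
Weighted average = (0.46·94.0 + 0.46·30.0 + 0.50·18.8 + 0.54·50.5) / (0.46 + 0.46 + 0.50 + 0.54)
  = 93.7100 / 1.9600 = 47.81

47.81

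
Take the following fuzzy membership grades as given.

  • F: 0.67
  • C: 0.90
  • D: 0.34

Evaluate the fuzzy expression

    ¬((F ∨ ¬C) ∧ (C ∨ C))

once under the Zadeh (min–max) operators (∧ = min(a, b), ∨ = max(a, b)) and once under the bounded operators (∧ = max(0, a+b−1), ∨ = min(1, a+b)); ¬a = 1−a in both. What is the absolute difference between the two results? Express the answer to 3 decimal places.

0.100

Under Zadeh (min–max):
  ¬C = 1 − 0.90 = 0.10
  F ∨ ¬C = max(a, b) on (0.67, 0.10) = 0.67
  C ∨ C = max(a, b) on (0.90, 0.90) = 0.90
  (F ∨ ¬C) ∧ (C ∨ C) = min(a, b) on (0.67, 0.90) = 0.67
  ¬((F ∨ ¬C) ∧ (C ∨ C)) = 1 − 0.67 = 0.33
  → value = 0.3300
Under bounded:
  ¬C = 1 − 0.90 = 0.10
  F ∨ ¬C = min(1, a+b) on (0.67, 0.10) = 0.77
  C ∨ C = min(1, a+b) on (0.90, 0.90) = 1.00
  (F ∨ ¬C) ∧ (C ∨ C) = max(0, a+b−1) on (0.77, 1.00) = 0.77
  ¬((F ∨ ¬C) ∧ (C ∨ C)) = 1 − 0.77 = 0.23
  → value = 0.2300
|0.3300 − 0.2300| = 0.100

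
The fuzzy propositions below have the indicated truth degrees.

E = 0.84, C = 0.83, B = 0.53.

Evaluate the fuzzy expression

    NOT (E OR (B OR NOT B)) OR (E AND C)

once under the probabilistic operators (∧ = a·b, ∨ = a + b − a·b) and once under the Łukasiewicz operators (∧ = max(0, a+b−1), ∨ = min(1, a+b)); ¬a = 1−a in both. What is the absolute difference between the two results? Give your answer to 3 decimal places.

Under probabilistic:
  NOT B = 1 − 0.5300 = 0.4700
  B OR NOT B = a + b − a·b on (0.5300, 0.4700) = 0.7509
  E OR (B OR NOT B) = a + b − a·b on (0.8400, 0.7509) = 0.9601
  NOT (E OR (B OR NOT B)) = 1 − 0.9601 = 0.0399
  E AND C = a·b on (0.8400, 0.8300) = 0.6972
  NOT (E OR (B OR NOT B)) OR (E AND C) = a + b − a·b on (0.0399, 0.6972) = 0.7093
  → value = 0.7093
Under Łukasiewicz:
  NOT B = 1 − 0.53 = 0.47
  B OR NOT B = min(1, a+b) on (0.53, 0.47) = 1.00
  E OR (B OR NOT B) = min(1, a+b) on (0.84, 1.00) = 1.00
  NOT (E OR (B OR NOT B)) = 1 − 1.00 = 0.00
  E AND C = max(0, a+b−1) on (0.84, 0.83) = 0.67
  NOT (E OR (B OR NOT B)) OR (E AND C) = min(1, a+b) on (0.00, 0.67) = 0.67
  → value = 0.6700
|0.7093 − 0.6700| = 0.039

0.039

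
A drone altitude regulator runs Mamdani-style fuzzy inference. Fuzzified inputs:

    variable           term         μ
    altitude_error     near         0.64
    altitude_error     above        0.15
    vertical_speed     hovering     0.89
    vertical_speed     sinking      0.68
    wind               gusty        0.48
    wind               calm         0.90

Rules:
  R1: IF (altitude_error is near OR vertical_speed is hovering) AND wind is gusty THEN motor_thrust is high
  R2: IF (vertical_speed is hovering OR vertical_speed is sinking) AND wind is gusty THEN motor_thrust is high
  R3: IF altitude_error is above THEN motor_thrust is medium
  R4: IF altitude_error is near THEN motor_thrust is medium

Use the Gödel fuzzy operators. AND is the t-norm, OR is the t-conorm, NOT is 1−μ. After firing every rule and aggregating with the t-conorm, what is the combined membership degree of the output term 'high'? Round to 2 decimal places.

R1: (near=0.64 OR hovering=0.89) = 0.89; AND[min(a, b)] with gusty=0.48 → w = 0.48
R2: (hovering=0.89 OR sinking=0.68) = 0.89; AND[min(a, b)] with gusty=0.48 → w = 0.48
R3: above=0.15 → w = 0.15
R4: near=0.64 → w = 0.64
Rules with consequent 'high': {R1, R2} → strengths 0.48, 0.48
Aggregate via t-conorm [max(a, b)]: 0.48

0.48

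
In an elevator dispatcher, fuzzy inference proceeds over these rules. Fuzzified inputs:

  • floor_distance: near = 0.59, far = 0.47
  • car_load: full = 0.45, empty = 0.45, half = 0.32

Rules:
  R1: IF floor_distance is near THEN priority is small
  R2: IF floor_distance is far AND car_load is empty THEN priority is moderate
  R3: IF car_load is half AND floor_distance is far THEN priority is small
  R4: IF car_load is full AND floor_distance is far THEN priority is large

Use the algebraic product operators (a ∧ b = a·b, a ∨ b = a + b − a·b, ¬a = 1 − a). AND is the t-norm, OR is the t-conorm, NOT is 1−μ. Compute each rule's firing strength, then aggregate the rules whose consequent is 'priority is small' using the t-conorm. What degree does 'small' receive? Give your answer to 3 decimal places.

0.652

R1: near=0.59 → w = 0.5900
R2: far=0.47, empty=0.45; AND[a·b] → w = 0.2115
R3: half=0.32, far=0.47; AND[a·b] → w = 0.1504
R4: full=0.45, far=0.47; AND[a·b] → w = 0.2115
Rules with consequent 'small': {R1, R3} → strengths 0.5900, 0.1504
Aggregate via t-conorm [a + b − a·b]: 0.6517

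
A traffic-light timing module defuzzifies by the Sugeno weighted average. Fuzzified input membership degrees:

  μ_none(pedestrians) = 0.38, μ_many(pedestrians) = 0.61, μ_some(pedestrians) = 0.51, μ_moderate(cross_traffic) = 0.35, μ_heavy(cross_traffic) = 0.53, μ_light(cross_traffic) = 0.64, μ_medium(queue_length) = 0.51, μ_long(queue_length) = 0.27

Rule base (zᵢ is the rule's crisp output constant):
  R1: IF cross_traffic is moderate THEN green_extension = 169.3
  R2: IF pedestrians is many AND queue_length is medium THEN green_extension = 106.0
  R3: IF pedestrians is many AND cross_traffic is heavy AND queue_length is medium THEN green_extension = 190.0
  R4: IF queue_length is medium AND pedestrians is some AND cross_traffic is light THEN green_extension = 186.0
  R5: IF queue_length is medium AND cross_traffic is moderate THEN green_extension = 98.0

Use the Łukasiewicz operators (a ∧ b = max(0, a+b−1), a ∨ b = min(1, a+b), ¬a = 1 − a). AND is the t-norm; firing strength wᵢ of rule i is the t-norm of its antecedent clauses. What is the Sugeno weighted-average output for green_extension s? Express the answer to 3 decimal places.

R1 (z=169.3): moderate=0.35 → w = 0.35
R2 (z=106.0): many=0.61, medium=0.51; AND[max(0, a+b−1)] → w = 0.12
R3 (z=190.0): many=0.61, heavy=0.53, medium=0.51; AND[max(0, a+b−1)] → w = 0.00
R4 (z=186.0): medium=0.51, some=0.51, light=0.64; AND[max(0, a+b−1)] → w = 0.00
R5 (z=98.0): medium=0.51, moderate=0.35; AND[max(0, a+b−1)] → w = 0.00
Weighted average = (0.35·169.3 + 0.12·106.0 + 0.00·190.0 + 0.00·186.0 + 0.00·98.0) / (0.35 + 0.12 + 0.00 + 0.00 + 0.00)
  = 71.9750 / 0.4700 = 153.138

153.138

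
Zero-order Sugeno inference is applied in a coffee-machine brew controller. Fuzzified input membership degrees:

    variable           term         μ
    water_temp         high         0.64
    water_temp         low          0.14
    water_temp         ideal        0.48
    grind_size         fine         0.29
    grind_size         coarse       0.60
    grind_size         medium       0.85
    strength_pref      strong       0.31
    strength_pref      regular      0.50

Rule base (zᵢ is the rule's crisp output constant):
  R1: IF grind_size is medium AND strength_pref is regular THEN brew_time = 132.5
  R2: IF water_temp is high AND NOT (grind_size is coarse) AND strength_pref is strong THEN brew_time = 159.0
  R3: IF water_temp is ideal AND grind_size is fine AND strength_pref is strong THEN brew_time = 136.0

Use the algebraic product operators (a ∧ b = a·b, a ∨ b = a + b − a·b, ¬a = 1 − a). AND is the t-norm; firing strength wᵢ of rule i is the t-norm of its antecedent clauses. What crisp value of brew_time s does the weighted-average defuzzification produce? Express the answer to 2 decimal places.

R1 (z=132.5): medium=0.85, regular=0.50; AND[a·b] → w = 0.4250
R2 (z=159.0): high=0.64, ¬coarse=1−0.60=0.40, strong=0.31; AND[a·b] → w = 0.0794
R3 (z=136.0): ideal=0.48, fine=0.29, strong=0.31; AND[a·b] → w = 0.0432
Weighted average = (0.4250·132.5 + 0.0794·159.0 + 0.0432·136.0) / (0.4250 + 0.0794 + 0.0432)
  = 74.7994 / 0.5475 = 136.62

136.62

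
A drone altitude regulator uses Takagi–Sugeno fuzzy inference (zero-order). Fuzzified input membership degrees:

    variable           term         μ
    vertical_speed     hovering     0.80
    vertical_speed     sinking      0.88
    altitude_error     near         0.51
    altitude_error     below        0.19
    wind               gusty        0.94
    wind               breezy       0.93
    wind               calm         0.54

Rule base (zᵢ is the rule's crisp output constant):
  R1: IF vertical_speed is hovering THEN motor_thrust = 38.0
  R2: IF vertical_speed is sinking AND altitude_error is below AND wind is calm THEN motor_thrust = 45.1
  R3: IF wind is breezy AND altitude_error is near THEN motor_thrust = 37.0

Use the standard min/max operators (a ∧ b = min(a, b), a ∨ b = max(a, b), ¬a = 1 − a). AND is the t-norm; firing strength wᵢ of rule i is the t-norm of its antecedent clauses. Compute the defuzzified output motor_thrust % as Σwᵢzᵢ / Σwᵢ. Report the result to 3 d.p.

R1 (z=38.0): hovering=0.80 → w = 0.80
R2 (z=45.1): sinking=0.88, below=0.19, calm=0.54; AND[min(a, b)] → w = 0.19
R3 (z=37.0): breezy=0.93, near=0.51; AND[min(a, b)] → w = 0.51
Weighted average = (0.80·38.0 + 0.19·45.1 + 0.51·37.0) / (0.80 + 0.19 + 0.51)
  = 57.8390 / 1.5000 = 38.559

38.559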